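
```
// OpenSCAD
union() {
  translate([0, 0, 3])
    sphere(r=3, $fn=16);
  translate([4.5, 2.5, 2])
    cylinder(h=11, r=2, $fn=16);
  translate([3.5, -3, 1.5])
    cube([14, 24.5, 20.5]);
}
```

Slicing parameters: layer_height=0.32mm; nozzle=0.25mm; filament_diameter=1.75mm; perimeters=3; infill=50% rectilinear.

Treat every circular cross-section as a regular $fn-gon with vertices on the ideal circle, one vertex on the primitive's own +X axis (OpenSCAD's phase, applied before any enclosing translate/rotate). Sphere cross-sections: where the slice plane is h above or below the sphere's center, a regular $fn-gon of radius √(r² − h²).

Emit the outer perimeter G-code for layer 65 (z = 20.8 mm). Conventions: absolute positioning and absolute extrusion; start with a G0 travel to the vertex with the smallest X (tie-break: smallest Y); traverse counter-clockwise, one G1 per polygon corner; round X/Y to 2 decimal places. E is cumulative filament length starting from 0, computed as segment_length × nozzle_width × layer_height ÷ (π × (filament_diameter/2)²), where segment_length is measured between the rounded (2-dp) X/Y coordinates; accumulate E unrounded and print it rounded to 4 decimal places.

At z = 20.8 mm: the sphere does not reach this height (|z−center|=17.800 > r=3); the cylinder at (4.5, 2.5) is not intersected at this z (z outside [2, 13]); the cube at (3.5, -3) is present — its section is the full 14×24.5 rectangle; Merging all regions: only the 14×24.5 cube at (3.5, -3) is present, so the union is just that shape — 1 connected region. The outline is a single polygon with 4 vertices. Extrusion per mm of travel: 0.25 × 0.32 / (π × 0.875²) = 0.033260. Accumulating E over each segment gives final E = 2.5610.

G0 X3.50 Y-3.00 Z20.80
G1 X17.50 Y-3.00 E0.4656
G1 X17.50 Y21.50 E1.2805
G1 X3.50 Y21.50 E1.7462
G1 X3.50 Y-3.00 E2.5610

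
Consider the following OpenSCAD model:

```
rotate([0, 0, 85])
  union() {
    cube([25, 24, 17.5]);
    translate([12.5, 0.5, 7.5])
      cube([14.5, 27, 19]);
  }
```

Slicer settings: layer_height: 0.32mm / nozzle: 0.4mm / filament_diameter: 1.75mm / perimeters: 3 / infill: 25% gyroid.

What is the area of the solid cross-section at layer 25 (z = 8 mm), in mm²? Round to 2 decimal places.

At z = 8 mm: the cube (footprint 25×24) is included at this height (area 600.00 mm²); the cube at (12.5, 0.5) is present — its section is the full 14.5×27 rectangle (area 391.50 mm²); Taking the union: the regions partially overlap — summed areas 991.50 mm² minus the doubly-counted overlap 293.75 mm² gives 697.75 mm² — area = 697.75 mm²; (rotated 85° about Z; rotation is an isometry so areas/perimeters/island counts are preserved). Overall, the cross-section is a single solid region. Net area = 697.75 mm².

697.75 mm²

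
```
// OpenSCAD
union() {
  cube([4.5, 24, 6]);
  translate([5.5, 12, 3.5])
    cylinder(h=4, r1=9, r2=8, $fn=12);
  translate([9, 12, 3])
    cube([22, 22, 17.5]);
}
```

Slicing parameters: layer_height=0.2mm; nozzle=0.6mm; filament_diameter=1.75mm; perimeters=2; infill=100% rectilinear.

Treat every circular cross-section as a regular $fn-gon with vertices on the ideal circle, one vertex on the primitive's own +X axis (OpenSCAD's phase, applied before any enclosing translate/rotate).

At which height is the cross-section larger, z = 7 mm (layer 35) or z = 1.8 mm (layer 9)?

layer 35 (z = 7 mm)

Layer 35 (z = 7): the cube is absent (z outside [0, 6]); the cone at (5.5, 12): at t=0.875 of its height the radius interpolates to r₁+(r₂−r₁)t = 8.125, giving a regular 12-gon of that circumradius (area = (12/2)·8.125²·sin(360°/12) = 198.05 mm²); the cube at (9, 12) is present — its section is the full 22×22 rectangle (area 484.00 mm²); Merging all regions: the regions partially overlap — summed areas 682.05 mm² minus the doubly-counted overlap 22.72 mm² gives 659.33 mm² — area = 659.33 mm². So its area = 659.33 mm². Layer 9 (z = 1.8): the cube (footprint 4.5×24) is included at this height (area 108.00 mm²); the cone at (5.5, 12) is not intersected at this z (z outside [3.5, 7.5]); the cube at (9, 12) is not intersected at this z (z outside [3, 20.5]); Taking the union: only the 4.5×24 cube is present, so the union is just that shape — area = 108.00 mm². So its area = 108.00 mm². Layer 35 is larger (659.33 vs 108.00 mm²).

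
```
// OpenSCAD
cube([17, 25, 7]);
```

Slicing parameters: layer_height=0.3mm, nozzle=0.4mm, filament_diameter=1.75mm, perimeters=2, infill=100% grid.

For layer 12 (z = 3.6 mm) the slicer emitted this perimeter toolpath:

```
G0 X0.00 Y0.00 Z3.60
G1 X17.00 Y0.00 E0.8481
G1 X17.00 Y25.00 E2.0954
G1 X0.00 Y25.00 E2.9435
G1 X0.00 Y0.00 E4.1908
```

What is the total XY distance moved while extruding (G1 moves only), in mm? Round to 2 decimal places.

Sum the Euclidean lengths of each G1 segment: total = 84.00 mm.

84.00 mm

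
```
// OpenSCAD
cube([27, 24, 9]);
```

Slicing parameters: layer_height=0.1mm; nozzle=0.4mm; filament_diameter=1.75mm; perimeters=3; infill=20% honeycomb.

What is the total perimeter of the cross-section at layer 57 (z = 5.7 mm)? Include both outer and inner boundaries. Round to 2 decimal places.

102.00 mm

At z = 5.7 mm: the cube (footprint 27×24) is included at this height (perimeter 102.00 mm). Overall, the cross-section is a single solid region. Total boundary length (outer) = 102.00 mm.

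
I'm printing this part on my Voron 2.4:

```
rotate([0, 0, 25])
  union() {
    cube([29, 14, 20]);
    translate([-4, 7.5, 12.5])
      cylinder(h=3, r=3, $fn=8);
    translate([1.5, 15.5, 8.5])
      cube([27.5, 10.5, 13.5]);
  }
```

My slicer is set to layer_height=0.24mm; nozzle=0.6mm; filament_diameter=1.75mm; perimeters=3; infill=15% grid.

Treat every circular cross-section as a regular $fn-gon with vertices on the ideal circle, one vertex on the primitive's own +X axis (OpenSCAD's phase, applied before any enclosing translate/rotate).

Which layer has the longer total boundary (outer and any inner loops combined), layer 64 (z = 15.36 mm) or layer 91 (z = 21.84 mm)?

Layer 64 (z = 15.36): the cube is present — its section is the full 29×14 rectangle (perimeter 86.00 mm); the cylinder at (-4, 7.5): section is a regular 8-gon, circumradius r=3 (perimeter = 2·8·3.000·sin(180°/8) = 18.37 mm); the cube at (1.5, 15.5) is present — its section is the full 27.5×10.5 rectangle (perimeter 76.00 mm); Taking the union: the 3 present regions are separate (no shared area or edge), so areas and boundary lengths simply add and each stays a separate island — boundary = 180.37 mm; (rotated 25° about Z; rotation is an isometry so areas/perimeters/island counts are preserved). So its perimeter = 180.37 mm. Layer 91 (z = 21.84): the cube is not intersected at this z (z outside [0, 20]); the cylinder at (-4, 7.5) does not reach this height (z outside [12.5, 15.5]); the cube at (1.5, 15.5) (footprint 27.5×10.5) is included at this height (perimeter 76.00 mm); Taking the union: only the 27.5×10.5 cube at (1.5, 15.5) is present, so the union is just that shape — boundary = 76.00 mm; (rotated 25° about Z; rotation is an isometry so areas/perimeters/island counts are preserved). So its perimeter = 76.00 mm. Layer 64 is larger (180.37 vs 76.00 mm).

layer 64 (z = 15.36 mm)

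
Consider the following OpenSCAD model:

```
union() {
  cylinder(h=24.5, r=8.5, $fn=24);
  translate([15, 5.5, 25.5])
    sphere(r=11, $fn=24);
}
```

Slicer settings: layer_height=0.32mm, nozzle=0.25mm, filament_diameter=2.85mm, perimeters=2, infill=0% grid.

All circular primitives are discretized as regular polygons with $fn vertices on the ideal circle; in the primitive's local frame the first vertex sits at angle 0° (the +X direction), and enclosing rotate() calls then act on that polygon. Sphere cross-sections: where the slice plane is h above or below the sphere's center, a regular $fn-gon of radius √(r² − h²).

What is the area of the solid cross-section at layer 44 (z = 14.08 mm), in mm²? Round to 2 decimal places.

At z = 14.08 mm: the r=8.5 cylinder contributes a regular 24-gon of circumradius 8.5 (area = (24/2)·8.500²·sin(360°/24) = 224.40 mm²); the sphere at (15, 5.5) is not intersected at this z (|z−center|=11.420 > r=11); Combining (union): only the r=8.5 cylinder is present, so the union is just that shape — area = 224.40 mm². Overall, the cross-section is a single solid region. Net area = 224.40 mm².

224.40 mm²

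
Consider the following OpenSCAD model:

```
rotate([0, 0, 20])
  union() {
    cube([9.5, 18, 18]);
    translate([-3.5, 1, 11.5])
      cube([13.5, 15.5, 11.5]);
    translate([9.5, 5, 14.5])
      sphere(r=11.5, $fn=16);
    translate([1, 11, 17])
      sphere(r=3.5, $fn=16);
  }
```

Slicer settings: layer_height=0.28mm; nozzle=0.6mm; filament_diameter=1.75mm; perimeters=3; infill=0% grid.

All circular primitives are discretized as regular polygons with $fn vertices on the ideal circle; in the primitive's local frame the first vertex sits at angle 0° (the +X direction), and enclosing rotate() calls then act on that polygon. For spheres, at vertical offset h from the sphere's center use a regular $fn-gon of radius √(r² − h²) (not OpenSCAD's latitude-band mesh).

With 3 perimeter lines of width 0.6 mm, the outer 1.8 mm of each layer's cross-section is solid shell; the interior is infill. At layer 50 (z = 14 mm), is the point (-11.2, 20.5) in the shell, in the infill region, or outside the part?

At z = 14 mm: the 9.5×18 cube contributes its full rectangle; the cube at (-3.5, 1) (footprint 13.5×15.5) is included at this height; the r=11.5 sphere at (9.5, 5) contributes a regular 16-gon of circumradius √(11.5²−0.5²) = 11.489; the sphere at (1, 11): section is a regular 16-gon, circumradius = √(r²−h²) = √(3.5²−3²) = 1.803; Taking the union: the regions partially overlap (shared area 319.81 mm²), so overlapping operands fuse into one piece — 1 connected region; (whole slice rotated 20° about Z — lengths, areas and connectivity unchanged). Overall, the cross-section is a single solid region. Undo the 20° rotation: the query point maps to (-3.513, 23.094) in the un-rotated model frame. The nearest boundary edge runs (0.00, 16.50)→(0.00, 18.00); distance from the point to it = 6.19 mm. The point is not inside any of the regions above, so it lies outside the cross-section (6.19 mm from the nearest boundary).

outside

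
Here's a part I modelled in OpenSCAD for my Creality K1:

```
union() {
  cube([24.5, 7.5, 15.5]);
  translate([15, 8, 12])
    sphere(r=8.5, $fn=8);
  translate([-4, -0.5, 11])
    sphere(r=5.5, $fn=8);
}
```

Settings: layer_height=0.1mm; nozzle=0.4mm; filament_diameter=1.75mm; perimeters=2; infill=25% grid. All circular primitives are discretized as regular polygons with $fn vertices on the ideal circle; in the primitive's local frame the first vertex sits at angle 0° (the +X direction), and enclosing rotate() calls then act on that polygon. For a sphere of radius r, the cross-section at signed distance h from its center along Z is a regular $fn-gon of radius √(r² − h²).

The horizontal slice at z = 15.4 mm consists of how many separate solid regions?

At z = 15.4 mm: the 24.5×7.5 cube contributes its full rectangle; the r=8.5 sphere at (15, 8) contributes a regular 8-gon of circumradius √(8.5²−3.4²) = 7.790; the r=5.5 sphere at (-4, -0.5) slices to a regular 8-gon of circumradius 3.300 (√(r²−h²) with h=4.4 from center); Merging all regions: the regions partially overlap (shared area 78.14 mm²), so overlapping operands fuse into one piece — 2 connected regions. The result has 2 disconnected regions.

2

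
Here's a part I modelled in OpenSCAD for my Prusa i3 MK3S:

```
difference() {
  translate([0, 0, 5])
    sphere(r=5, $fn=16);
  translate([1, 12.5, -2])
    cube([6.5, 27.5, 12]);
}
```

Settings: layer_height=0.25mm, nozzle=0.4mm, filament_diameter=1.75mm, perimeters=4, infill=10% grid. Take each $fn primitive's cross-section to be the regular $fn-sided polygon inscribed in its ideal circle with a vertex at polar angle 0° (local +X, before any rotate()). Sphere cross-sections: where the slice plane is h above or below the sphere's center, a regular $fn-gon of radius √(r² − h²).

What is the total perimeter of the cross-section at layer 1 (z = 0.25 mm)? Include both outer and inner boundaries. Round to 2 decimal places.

9.75 mm

At z = 0.25 mm: the r=5 sphere slices to a regular 16-gon of circumradius 1.561 (√(r²−h²) with h=4.75 from center) (perimeter = 2·16·1.561·sin(180°/16) = 9.75 mm); the cube at (1, 12.5) is present — its section is the full 6.5×27.5 rectangle (perimeter 68.00 mm); Taking the first minus the rest: starting from the r=5 sphere, the 6.5×27.5 cube at (1, 12.5) misses the remaining region (no effect) — boundary = 9.75 mm. Overall, the cross-section is a single solid region. Total boundary length (outer) = 9.75 mm.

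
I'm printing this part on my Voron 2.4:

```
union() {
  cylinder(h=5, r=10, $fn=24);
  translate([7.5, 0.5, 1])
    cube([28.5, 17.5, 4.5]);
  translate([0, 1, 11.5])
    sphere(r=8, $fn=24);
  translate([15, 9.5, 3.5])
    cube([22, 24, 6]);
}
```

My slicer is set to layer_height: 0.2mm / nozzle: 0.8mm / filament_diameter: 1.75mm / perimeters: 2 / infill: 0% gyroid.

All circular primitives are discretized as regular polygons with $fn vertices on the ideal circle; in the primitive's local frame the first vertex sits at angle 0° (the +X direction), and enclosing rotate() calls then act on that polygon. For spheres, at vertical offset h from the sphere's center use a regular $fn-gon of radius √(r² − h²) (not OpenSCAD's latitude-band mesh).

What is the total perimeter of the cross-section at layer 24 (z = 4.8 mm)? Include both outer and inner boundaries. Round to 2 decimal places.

172.58 mm

At z = 4.8 mm: the r=10 cylinder contributes a regular 24-gon of circumradius 10 (perimeter = 2·24·10.000·sin(180°/24) = 62.65 mm); the cube at (7.5, 0.5) (footprint 28.5×17.5) is included at this height (perimeter 92.00 mm); the r=8 sphere at (0, 1) contributes a regular 24-gon of circumradius √(8²−6.7²) = 4.371 (perimeter = 2·24·4.371·sin(180°/24) = 27.39 mm); the cube at (15, 9.5) is present — its section is the full 22×24 rectangle (perimeter 92.00 mm); Merging all regions: the regions partially overlap (shared area 247.53 mm²), so the edge portions inside another operand are dropped and the merged outline is re-measured after clipping — boundary = 172.58 mm. Overall, the cross-section is a single solid region. Total boundary length (outer) = 172.58 mm.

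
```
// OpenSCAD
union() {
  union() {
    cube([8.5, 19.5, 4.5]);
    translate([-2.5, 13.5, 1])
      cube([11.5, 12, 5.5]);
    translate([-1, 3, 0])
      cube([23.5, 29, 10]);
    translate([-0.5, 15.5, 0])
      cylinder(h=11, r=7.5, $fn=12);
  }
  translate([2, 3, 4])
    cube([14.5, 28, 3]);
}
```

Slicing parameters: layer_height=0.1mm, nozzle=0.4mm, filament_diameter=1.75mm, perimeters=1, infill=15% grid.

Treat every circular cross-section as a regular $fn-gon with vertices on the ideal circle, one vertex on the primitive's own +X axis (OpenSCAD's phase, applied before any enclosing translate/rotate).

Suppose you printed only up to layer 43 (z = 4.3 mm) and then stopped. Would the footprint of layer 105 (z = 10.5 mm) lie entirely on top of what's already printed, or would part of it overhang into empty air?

entirely on top

Compare the two slices. At z = 4.3: the 8.5×19.5 cube contributes its full rectangle (area 165.75 mm²); the 11.5×12 cube at (-2.5, 13.5) contributes its full rectangle (area 138.00 mm²); the 23.5×29 cube at (-1, 3) contributes its full rectangle (area 681.50 mm²); the r=7.5 cylinder at (-0.5, 15.5) contributes a regular 12-gon of circumradius 7.5 (area = (12/2)·7.500²·sin(360°/12) = 168.75 mm²); Combining (union): the regions partially overlap — summed areas 1154.00 mm² minus the doubly-counted overlap 365.81 mm² gives 788.19 mm² — area = 788.19 mm²; the 14.5×28 cube at (2, 3) contributes its full rectangle (area 406.00 mm²); Merging all regions: the 14.5×28 cube at (2, 3) lies entirely inside that combined region, so the union is just that combined region — area = 788.19 mm². At z = 10.5: the cube does not reach this height (z outside [0, 4.5]); the cube at (-2.5, 13.5) is absent (z outside [1, 6.5]); the cube at (-1, 3) is absent (z outside [0, 10]); the r=7.5 cylinder at (-0.5, 15.5) gives a regular 12-gon of circumradius 7.5 (constant along its height) (area = (12/2)·7.500²·sin(360°/12) = 168.75 mm²); Taking the union: only the r=7.5 cylinder at (-0.5, 15.5) is present, so the union is just that shape — area = 168.75 mm²; the cube at (2, 3) does not reach this height (z outside [4, 7]); Taking the union: only that combined region is present, so the union is just that shape — area = 168.75 mm². Checking containment: the cross-section at z = 10.5 is a subset of the cross-section at z = 4.3.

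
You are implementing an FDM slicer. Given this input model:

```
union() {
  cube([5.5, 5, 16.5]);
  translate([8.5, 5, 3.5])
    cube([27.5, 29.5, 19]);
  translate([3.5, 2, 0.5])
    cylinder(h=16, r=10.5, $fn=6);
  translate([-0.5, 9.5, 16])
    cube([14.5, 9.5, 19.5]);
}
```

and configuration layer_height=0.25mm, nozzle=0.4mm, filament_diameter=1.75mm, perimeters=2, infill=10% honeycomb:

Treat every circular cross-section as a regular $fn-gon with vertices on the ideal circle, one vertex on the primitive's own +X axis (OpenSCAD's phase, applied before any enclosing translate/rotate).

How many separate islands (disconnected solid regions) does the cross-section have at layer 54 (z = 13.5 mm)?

At z = 13.5 mm: the cube (footprint 5.5×5) is included at this height; the 27.5×29.5 cube at (8.5, 5) contributes its full rectangle; the r=10.5 cylinder at (3.5, 2) gives a regular 6-gon of circumradius 10.5 (constant along its height); the cube at (-0.5, 9.5) is not intersected at this z (z outside [16, 35.5]); Merging all regions: the regions partially overlap (shared area 39.74 mm²), so overlapping operands fuse into one piece — 1 connected region. Overall, the cross-section is a single solid region. Island count = 1.

1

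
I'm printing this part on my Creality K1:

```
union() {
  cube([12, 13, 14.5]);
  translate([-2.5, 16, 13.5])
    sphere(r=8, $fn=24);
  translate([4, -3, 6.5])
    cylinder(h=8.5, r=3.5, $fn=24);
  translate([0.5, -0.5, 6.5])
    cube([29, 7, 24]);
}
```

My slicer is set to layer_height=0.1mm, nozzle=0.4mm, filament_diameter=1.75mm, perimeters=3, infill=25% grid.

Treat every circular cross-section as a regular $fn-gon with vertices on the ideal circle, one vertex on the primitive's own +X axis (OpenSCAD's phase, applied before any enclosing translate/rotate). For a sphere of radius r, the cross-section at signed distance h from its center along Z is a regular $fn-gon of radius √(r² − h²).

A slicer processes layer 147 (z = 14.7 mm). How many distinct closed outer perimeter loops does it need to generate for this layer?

At z = 14.7 mm: the cube is not intersected at this z (z outside [0, 14.5]); the r=8 sphere at (-2.5, 16) contributes a regular 24-gon of circumradius √(8²−1.2²) = 7.909; the cylinder at (4, -3): section is a regular 24-gon, circumradius r=3.5; the cube at (0.5, -0.5) (footprint 29×7) is included at this height; Merging all regions: the regions partially overlap (shared area 3.26 mm²), so overlapping operands fuse into one piece — 2 connected regions. The result has 2 disconnected regions.

2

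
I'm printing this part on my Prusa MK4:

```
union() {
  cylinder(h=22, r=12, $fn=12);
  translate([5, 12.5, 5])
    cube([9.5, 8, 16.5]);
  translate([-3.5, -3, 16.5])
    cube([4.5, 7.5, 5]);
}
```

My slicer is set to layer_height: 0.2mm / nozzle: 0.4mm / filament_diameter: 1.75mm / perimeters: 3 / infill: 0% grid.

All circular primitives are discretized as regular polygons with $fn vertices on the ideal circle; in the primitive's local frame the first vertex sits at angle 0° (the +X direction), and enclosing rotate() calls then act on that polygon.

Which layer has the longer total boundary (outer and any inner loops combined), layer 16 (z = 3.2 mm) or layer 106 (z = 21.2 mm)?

layer 106 (z = 21.2 mm)

Layer 16 (z = 3.2): the r=12 cylinder gives a regular 12-gon of circumradius 12 (constant along its height) (perimeter = 2·12·12.000·sin(180°/12) = 74.54 mm); the cube at (5, 12.5) is absent (z outside [5, 21.5]); the cube at (-3.5, -3) is absent (z outside [16.5, 21.5]); Merging all regions: only the r=12 cylinder is present, so the union is just that shape — boundary = 74.54 mm. So its perimeter = 74.54 mm. Layer 106 (z = 21.2): the r=12 cylinder gives a regular 12-gon of circumradius 12 (constant along its height) (perimeter = 2·12·12.000·sin(180°/12) = 74.54 mm); the cube at (5, 12.5) is present — its section is the full 9.5×8 rectangle (perimeter 35.00 mm); the cube at (-3.5, -3) (footprint 4.5×7.5) is included at this height (perimeter 24.00 mm); Combining (union): the regions partially overlap (shared area 33.75 mm²), so the edge portions inside another operand are dropped and the merged outline is re-measured after clipping — boundary = 109.54 mm. So its perimeter = 109.54 mm. Layer 106 is larger (109.54 vs 74.54 mm).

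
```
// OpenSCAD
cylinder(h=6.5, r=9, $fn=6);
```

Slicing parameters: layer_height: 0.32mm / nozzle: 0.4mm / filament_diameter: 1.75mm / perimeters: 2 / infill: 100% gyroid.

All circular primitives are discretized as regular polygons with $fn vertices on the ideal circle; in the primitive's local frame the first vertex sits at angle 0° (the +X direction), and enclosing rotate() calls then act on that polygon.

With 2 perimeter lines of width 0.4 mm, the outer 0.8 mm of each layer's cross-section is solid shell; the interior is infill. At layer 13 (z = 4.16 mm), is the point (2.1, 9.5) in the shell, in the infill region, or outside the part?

outside

At z = 4.16 mm: the r=9 cylinder contributes a regular 6-gon of circumradius 9. Overall, the cross-section is a single solid region. The nearest boundary edge runs (4.50, 7.79)→(-4.50, 7.79); distance from the point to it = 1.71 mm. The point is not inside any of the regions above, so it lies outside the cross-section (1.71 mm from the nearest boundary).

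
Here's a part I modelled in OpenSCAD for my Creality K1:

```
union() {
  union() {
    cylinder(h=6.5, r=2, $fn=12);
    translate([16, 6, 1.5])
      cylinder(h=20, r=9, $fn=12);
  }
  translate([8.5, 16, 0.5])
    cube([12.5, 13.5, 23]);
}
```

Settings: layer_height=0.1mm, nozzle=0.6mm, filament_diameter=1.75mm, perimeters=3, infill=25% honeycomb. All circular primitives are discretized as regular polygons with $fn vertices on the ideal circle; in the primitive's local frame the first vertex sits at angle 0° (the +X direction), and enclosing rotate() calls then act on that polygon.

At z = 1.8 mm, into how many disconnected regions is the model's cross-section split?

At z = 1.8 mm: the r=2 cylinder gives a regular 12-gon of circumradius 2 (constant along its height); the r=9 cylinder at (16, 6) contributes a regular 12-gon of circumradius 9; Taking the union: the 2 present regions are separate (no shared area or edge), so areas and boundary lengths simply add and each stays a separate island — 2 connected regions; the cube at (8.5, 16) is present — its section is the full 12.5×13.5 rectangle; Combining (union): the 2 present regions are separate (no shared area or edge), so areas and boundary lengths simply add and each stays a separate island — 3 connected regions. The result has 3 disconnected regions.

3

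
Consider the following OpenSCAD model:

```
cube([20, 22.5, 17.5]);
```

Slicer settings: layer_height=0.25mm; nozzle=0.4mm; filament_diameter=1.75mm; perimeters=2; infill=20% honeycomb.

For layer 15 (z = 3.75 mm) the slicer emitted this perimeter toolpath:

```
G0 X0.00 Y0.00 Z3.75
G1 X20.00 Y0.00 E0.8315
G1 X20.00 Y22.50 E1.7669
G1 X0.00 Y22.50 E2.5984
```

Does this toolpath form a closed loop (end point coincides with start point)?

Start point (G0): (0.00, 0.00). End point (last G1): the path does not return to the start — open.

no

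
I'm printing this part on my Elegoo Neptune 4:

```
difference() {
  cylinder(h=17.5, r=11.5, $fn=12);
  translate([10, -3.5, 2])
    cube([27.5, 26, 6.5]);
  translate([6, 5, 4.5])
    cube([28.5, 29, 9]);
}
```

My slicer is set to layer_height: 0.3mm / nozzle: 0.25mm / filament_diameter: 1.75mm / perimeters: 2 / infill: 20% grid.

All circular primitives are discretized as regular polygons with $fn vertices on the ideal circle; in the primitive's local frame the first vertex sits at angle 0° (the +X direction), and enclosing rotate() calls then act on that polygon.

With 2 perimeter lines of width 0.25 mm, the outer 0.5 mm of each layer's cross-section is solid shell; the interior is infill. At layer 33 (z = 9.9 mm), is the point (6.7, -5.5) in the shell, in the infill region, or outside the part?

At z = 9.9 mm: the r=11.5 cylinder gives a regular 12-gon of circumradius 11.5 (constant along its height); the cube at (10, -3.5) is absent (z outside [2, 8.5]); the 28.5×29 cube at (6, 5) contributes its full rectangle; Subtracting the remaining from the first: starting from the r=11.5 cylinder, the 28.5×29 cube at (6, 5) partially overlaps it — only the 10.88 mm² overlap (of its 826.50 mm²) is removed, clipping the outline — 1 connected region. Overall, the cross-section is a single solid region. The nearest boundary edge runs (9.96, -5.75)→(5.75, -9.96); distance from the point to it = 2.48 mm. The point is inside the cross-section and 2.48 mm from the nearest boundary — more than the 0.5 mm shell width (2 × 0.25), so it's in the infill interior.

infill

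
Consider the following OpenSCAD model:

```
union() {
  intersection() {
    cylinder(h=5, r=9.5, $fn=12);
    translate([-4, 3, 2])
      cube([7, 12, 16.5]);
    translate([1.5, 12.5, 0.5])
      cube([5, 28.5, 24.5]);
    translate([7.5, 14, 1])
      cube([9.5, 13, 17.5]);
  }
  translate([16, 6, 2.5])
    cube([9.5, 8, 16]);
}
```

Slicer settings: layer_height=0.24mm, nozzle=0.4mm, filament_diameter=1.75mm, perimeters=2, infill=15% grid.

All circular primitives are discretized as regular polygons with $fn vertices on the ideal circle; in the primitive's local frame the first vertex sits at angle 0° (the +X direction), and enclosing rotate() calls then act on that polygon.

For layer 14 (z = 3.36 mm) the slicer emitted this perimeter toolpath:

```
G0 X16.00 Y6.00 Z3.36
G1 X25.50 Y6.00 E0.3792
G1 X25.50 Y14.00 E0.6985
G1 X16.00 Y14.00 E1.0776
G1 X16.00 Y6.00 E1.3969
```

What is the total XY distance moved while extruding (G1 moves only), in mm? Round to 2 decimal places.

Sum the Euclidean lengths of each G1 segment: total = 35.00 mm.

35.00 mm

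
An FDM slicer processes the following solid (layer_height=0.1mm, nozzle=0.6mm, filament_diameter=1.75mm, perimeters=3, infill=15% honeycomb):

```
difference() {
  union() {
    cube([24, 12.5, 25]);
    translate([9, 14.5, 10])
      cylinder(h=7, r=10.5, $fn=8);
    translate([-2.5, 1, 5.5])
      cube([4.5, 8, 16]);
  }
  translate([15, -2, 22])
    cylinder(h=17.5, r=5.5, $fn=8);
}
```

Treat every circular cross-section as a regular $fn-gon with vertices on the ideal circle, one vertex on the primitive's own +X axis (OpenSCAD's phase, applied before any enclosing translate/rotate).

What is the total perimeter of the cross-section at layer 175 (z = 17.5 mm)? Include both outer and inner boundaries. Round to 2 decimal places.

At z = 17.5 mm: the 24×12.5 cube contributes its full rectangle (perimeter 73.00 mm); the cylinder at (9, 14.5) is absent (z outside [10, 17]); the cube at (-2.5, 1) is present — its section is the full 4.5×8 rectangle (perimeter 25.00 mm); Combining (union): the regions partially overlap (shared area 16.00 mm²), so the edge portions inside another operand are dropped and the merged outline is re-measured after clipping — boundary = 78.00 mm; the cylinder at (15, -2) does not reach this height (z outside [22, 39.5]); Subtracting the remaining from the first: none of the subtracted shapes is present at this height, so that combined region is unchanged — boundary = 78.00 mm. Overall, the cross-section is a single solid region. Total boundary length (outer) = 78.00 mm.

78.00 mm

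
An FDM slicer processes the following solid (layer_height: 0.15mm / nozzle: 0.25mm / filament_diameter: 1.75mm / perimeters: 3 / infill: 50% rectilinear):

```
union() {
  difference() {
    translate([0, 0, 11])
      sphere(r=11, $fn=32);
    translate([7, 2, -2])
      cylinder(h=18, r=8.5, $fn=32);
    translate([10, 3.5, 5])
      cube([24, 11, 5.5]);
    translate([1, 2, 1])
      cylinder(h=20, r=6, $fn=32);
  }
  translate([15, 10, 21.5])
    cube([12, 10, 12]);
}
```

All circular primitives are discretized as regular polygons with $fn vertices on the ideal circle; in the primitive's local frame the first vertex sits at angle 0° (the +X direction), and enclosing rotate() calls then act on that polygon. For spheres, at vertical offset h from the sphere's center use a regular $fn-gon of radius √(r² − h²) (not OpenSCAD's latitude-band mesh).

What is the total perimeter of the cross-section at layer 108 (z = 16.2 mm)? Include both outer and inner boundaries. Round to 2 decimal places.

98.45 mm

At z = 16.2 mm: the sphere: section is a regular 32-gon, circumradius = √(r²−h²) = √(11²−5.2²) = 9.693 (perimeter = 2·32·9.693·sin(180°/32) = 60.81 mm); the cylinder at (7, 2) is not intersected at this z (z outside [-2, 16]); the cube at (10, 3.5) is absent (z outside [5, 10.5]); the r=6 cylinder at (1, 2) contributes a regular 32-gon of circumradius 6 (perimeter = 2·32·6.000·sin(180°/32) = 37.64 mm); Taking the first minus the rest: starting from the r=11 sphere, the r=6 cylinder at (1, 2) lies wholly inside it (removes its full 112.37 mm² and its 37.64 mm outline becomes a hole wall) — boundary (outer + 1 inner loop) = 98.45 mm; the cube at (15, 10) is not intersected at this z (z outside [21.5, 33.5]); Merging all regions: only that combined region is present, so the union is just that shape — boundary (outer + 1 inner loop) = 98.45 mm. Overall, the cross-section is one region with 1 hole. Total boundary length (outer + inner) = 98.45 mm.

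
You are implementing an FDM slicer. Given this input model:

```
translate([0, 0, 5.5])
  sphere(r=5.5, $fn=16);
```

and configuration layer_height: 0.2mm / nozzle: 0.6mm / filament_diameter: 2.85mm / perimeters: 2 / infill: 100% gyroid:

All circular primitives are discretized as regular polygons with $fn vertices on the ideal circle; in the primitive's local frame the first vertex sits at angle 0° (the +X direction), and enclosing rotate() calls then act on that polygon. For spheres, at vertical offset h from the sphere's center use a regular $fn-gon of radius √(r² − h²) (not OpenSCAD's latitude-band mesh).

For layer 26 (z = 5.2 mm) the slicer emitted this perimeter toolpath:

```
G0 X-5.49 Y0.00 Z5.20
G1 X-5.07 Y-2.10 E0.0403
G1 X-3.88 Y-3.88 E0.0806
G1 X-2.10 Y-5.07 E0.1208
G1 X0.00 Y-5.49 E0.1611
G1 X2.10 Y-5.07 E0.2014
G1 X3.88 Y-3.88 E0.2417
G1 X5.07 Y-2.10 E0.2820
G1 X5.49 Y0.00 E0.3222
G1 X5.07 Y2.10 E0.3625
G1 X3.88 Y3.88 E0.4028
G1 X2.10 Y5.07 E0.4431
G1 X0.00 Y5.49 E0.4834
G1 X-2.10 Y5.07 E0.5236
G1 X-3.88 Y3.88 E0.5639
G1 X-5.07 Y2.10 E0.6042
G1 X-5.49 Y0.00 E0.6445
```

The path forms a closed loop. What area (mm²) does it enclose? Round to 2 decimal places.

92.21 mm²

Apply the shoelace formula to the sequence of (X, Y) vertices; enclosed area = 92.21 mm².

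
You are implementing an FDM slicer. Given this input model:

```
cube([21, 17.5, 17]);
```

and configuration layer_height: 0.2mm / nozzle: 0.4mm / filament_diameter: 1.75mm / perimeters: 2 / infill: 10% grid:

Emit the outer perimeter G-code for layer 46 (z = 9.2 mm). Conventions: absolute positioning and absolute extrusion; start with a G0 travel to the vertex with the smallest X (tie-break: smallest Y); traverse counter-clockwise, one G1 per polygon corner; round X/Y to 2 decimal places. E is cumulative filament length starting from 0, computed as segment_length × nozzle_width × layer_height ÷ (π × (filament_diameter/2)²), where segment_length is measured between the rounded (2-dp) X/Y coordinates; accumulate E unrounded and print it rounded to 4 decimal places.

G0 X0.00 Y0.00 Z9.20
G1 X21.00 Y0.00 E0.6985
G1 X21.00 Y17.50 E1.2805
G1 X0.00 Y17.50 E1.9790
G1 X0.00 Y0.00 E2.5610

At z = 9.2 mm: the cube (footprint 21×17.5) is included at this height. The outline is a single polygon with 4 vertices. Extrusion per mm of travel: 0.4 × 0.2 / (π × 0.875²) = 0.033260. Accumulating E over each segment gives final E = 2.5610.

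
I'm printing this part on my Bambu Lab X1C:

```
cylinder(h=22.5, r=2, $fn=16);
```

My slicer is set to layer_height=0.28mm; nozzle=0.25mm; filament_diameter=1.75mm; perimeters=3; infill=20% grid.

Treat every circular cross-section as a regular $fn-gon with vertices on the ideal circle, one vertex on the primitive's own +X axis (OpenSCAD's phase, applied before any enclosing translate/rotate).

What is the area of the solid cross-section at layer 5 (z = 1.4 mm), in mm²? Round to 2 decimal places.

12.25 mm²

At z = 1.4 mm: the r=2 cylinder contributes a regular 16-gon of circumradius 2 (area = (16/2)·2.000²·sin(360°/16) = 12.25 mm²). Overall, the cross-section is a single solid region. Net area = 12.25 mm².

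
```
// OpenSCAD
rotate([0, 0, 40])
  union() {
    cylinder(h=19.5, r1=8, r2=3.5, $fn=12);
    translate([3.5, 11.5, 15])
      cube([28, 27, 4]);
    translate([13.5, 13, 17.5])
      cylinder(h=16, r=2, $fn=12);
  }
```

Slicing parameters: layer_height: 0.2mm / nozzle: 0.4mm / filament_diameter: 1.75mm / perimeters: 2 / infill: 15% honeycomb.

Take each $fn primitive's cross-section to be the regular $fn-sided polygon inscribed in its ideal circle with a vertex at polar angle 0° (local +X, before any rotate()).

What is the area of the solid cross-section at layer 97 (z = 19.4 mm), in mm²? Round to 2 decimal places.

At z = 19.4 mm: the cone contributes a regular 12-gon of circumradius 3.523 (interpolated between r1=8 and r2=3.5 at t=0.995) (area = (12/2)·3.523²·sin(360°/12) = 37.24 mm²); the cube at (3.5, 11.5) is absent (z outside [15, 19]); the r=2 cylinder at (13.5, 13) gives a regular 12-gon of circumradius 2 (constant along its height) (area = (12/2)·2.000²·sin(360°/12) = 12.00 mm²); Taking the union: the 2 present regions are separate (no shared area or edge), so areas and boundary lengths simply add and each stays a separate island — area = 49.24 mm²; (rotated 40° about Z; rotation is an isometry so areas/perimeters/island counts are preserved). Overall, the cross-section has 2 separate islands. Net area = 49.24 mm².

49.24 mm²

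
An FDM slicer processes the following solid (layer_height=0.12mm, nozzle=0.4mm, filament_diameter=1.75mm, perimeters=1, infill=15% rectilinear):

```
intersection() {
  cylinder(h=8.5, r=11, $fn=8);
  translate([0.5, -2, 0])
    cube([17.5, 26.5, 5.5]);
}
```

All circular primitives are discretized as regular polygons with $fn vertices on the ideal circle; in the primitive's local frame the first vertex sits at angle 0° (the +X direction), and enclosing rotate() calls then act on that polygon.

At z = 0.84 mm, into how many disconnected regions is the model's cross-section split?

At z = 0.84 mm: the cylinder: section is a regular 8-gon, circumradius r=11; the cube at (0.5, -2) (footprint 17.5×26.5) is included at this height; Keeping only the common overlap: the 17.5×26.5 cube at (0.5, -2) partially overlaps the r=11 cylinder; clipping to the common part keeps 100.28 mm² — 1 connected region. The result has 1 disconnected region.

1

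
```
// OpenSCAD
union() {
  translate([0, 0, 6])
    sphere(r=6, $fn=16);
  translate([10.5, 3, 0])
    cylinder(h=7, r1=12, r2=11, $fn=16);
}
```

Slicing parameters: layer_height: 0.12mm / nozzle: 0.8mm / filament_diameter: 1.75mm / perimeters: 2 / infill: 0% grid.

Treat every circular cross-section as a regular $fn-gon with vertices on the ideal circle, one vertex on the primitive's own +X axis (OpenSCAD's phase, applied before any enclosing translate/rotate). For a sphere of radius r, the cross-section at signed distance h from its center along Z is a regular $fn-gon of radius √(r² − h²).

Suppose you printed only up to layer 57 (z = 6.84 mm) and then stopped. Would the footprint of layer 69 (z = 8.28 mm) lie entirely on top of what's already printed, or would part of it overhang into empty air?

entirely on top

Compare the two slices. At z = 6.84: the sphere: section is a regular 16-gon, circumradius = √(r²−h²) = √(6²−0.84²) = 5.941 (area = (16/2)·5.941²·sin(360°/16) = 108.05 mm²); the cone at (10.5, 3): at t=0.977 of its height the radius interpolates to r₁+(r₂−r₁)t = 11.023, giving a regular 16-gon of that circumradius (area = (16/2)·11.023²·sin(360°/16) = 371.98 mm²); Combining (union): the regions partially overlap — summed areas 480.03 mm² minus the doubly-counted overlap 47.34 mm² gives 432.69 mm² — area = 432.69 mm². At z = 8.28: the sphere: section is a regular 16-gon, circumradius = √(r²−h²) = √(6²−2.28²) = 5.550 (area = (16/2)·5.550²·sin(360°/16) = 94.30 mm²); the cone at (10.5, 3) is not intersected at this z (z outside [0, 7]); Taking the union: only the r=6 sphere is present, so the union is just that shape — area = 94.30 mm². Checking containment: the cross-section at z = 8.28 is a subset of the cross-section at z = 6.84.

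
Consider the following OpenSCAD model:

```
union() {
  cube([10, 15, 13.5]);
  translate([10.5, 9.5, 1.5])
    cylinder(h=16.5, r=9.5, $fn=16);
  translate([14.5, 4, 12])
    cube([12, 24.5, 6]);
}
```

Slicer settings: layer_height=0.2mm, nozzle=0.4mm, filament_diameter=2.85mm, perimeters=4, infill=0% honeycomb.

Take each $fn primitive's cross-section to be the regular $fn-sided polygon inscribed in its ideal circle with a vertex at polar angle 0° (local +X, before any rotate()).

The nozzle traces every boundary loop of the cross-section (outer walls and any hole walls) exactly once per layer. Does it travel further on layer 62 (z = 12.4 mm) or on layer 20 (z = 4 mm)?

layer 62 (z = 12.4 mm)

Layer 62 (z = 12.4): the cube is present — its section is the full 10×15 rectangle (perimeter 50.00 mm); the cylinder at (10.5, 9.5): section is a regular 16-gon, circumradius r=9.5 (perimeter = 2·16·9.500·sin(180°/16) = 59.31 mm); the cube at (14.5, 4) (footprint 12×24.5) is included at this height (perimeter 73.00 mm); Combining (union): the regions partially overlap (shared area 169.15 mm²), so the edge portions inside another operand are dropped and the merged outline is re-measured after clipping — boundary = 105.91 mm. So its perimeter = 105.91 mm. Layer 20 (z = 4): the 10×15 cube contributes its full rectangle (perimeter 50.00 mm); the r=9.5 cylinder at (10.5, 9.5) gives a regular 16-gon of circumradius 9.5 (constant along its height) (perimeter = 2·16·9.500·sin(180°/16) = 59.31 mm); the cube at (14.5, 4) is absent (z outside [12, 18]); Taking the union: the regions partially overlap (shared area 110.02 mm²), so the edge portions inside another operand are dropped and the merged outline is re-measured after clipping — boundary = 67.11 mm. So its perimeter = 67.11 mm. Layer 62 is larger (105.91 vs 67.11 mm).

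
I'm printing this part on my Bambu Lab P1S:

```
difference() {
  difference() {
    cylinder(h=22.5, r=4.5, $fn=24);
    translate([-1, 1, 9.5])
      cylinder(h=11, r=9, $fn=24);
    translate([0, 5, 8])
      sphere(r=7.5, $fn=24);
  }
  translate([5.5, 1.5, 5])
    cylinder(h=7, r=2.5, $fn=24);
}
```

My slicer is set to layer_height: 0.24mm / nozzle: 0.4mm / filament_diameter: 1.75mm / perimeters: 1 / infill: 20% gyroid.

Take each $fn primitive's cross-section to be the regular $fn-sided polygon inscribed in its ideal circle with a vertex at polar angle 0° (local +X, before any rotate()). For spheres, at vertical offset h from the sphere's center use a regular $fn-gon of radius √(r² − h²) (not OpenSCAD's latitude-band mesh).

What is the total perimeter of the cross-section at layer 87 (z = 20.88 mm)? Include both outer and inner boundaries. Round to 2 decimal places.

28.19 mm

At z = 20.88 mm: the r=4.5 cylinder contributes a regular 24-gon of circumradius 4.5 (perimeter = 2·24·4.500·sin(180°/24) = 28.19 mm); the cylinder at (-1, 1) is not intersected at this z (z outside [9.5, 20.5]); the sphere at (0, 5) does not reach this height (|z−center|=12.880 > r=7.5); Subtracting the remaining from the first: none of the subtracted shapes is present at this height, so the r=4.5 cylinder is unchanged — boundary = 28.19 mm; the cylinder at (5.5, 1.5) is not intersected at this z (z outside [5, 12]); Subtracting the remaining from the first: none of the subtracted shapes is present at this height, so that combined region is unchanged — boundary = 28.19 mm. Overall, the cross-section is a single solid region. Total boundary length (outer) = 28.19 mm.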